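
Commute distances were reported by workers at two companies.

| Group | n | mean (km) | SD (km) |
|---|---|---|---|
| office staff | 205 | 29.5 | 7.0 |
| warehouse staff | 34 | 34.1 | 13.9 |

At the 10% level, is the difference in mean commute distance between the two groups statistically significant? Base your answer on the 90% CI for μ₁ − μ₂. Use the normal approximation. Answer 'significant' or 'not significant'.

SE₁ = s₁/√n₁ = 7.0/√205 = 0.4889; SE₂ = 13.9/√34 = 2.3838.
Independent samples, unequal variances: SE_diff = √(SE₁² + SE₂²) = √(0.23902321 + 5.68250244) = 2.4334.
z* = 1.645, so margin of error = 1.645 × 2.4334 = 4.0029.
Difference in means = 29.5 − 34.1 = -4.6000.
-4.6000 ± 4.0029 → (-8.6029, -0.5971).
The interval (-8.6029, -0.5971) does not contain 0, so the difference is significant.

significant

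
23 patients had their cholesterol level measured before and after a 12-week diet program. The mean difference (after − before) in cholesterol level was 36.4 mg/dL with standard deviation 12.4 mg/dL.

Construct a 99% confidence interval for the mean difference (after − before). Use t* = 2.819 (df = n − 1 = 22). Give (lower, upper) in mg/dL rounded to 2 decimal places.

This is a matched-pairs design, so SE = s_d/√n = 12.4/√23 = 2.5856.
Margin = 2.819 × 2.5856 = 7.2888; the interval is 36.4 ± 7.2888 = (29.11, 43.69).

(29.11, 43.69)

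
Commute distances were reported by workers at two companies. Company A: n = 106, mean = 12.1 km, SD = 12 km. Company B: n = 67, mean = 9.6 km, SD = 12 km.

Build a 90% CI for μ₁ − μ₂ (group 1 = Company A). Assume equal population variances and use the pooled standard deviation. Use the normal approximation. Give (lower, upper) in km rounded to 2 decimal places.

Pooled variance s_p² = [105·12² + 66·12²] / (106+67−2) = 144.0000, so s_p = 12.0000.
SE_diff = s_p·√(1/n₁ + 1/n₂) = 12.0000·√(1/106 + 1/67) = 1.8729.
z* = 1.645; margin = 1.645 × 1.8729 = 3.0809.
Difference = 12.1 − 9.6 = 2.5000.
2.5000 ± 3.0809 → (-0.58, 5.58).

(-0.58, 5.58)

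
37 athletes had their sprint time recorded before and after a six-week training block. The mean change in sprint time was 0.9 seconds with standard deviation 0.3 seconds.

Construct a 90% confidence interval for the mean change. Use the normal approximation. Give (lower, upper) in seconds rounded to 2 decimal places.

This is a matched-pairs design, so SE = s_d/√n = 0.3/√37 = 0.0493.
Margin = 1.645 × 0.0493 = 0.0811; the interval is 0.9 ± 0.0811 = (0.82, 0.98).

(0.82, 0.98)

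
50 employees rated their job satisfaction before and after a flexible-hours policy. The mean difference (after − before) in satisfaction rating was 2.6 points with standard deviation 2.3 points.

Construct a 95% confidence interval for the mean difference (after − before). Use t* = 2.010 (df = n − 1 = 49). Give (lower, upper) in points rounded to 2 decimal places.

Paired design: SE = s_d/√n = 2.3/√50 = 0.3253.
t* = 2.010; margin of error = 2.010 × 0.3253 = 0.6539.
2.6 ± 0.6539 → (1.95, 3.25).

(1.95, 3.25)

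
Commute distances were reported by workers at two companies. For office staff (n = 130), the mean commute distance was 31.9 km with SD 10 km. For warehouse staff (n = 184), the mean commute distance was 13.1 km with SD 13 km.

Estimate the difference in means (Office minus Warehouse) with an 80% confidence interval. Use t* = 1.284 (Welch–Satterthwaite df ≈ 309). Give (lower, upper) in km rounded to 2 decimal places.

Per-group SEs: s₁/√n₁ = 10/√130 = 0.8771, s₂/√n₂ = 13/√184 = 0.9584.
Unpooled SE of the difference: √(0.76930441 + 0.91853056) = 1.2992.
Margin of error = t* · SE = 1.284 × 1.2992 = 1.6682.
x̄₁ − x̄₂ = 31.9 − 13.1 = 18.8000.
CI: 18.8000 ± 1.6682 = (17.13, 20.47).

(17.13, 20.47)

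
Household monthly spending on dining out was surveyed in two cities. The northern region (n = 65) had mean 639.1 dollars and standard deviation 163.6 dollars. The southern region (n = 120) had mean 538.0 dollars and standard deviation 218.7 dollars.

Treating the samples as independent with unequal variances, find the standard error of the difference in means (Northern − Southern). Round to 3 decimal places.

28.467

Standard errors of each mean: 163.6/√65 = 20.2921 and 218.7/√120 = 19.9645.
SE(x̄₁ − x̄₂) = √(20.2921² + 19.9645²) = 28.4667 for independent samples with unequal variances.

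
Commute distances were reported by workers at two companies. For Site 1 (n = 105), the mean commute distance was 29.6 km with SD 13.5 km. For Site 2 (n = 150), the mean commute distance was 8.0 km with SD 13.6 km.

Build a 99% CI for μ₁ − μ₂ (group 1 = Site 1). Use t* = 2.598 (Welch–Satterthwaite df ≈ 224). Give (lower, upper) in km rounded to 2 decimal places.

Per-group SEs: s₁/√n₁ = 13.5/√105 = 1.3175, s₂/√n₂ = 13.6/√150 = 1.1104.
Unpooled SE of the difference: √(1.73580625 + 1.23298816) = 1.7230.
Margin of error = t* · SE = 2.598 × 1.7230 = 4.4764.
x̄₁ − x̄₂ = 29.6 − 8.0 = 21.6000.
CI: 21.6000 ± 4.4764 = (17.12, 26.08).

(17.12, 26.08)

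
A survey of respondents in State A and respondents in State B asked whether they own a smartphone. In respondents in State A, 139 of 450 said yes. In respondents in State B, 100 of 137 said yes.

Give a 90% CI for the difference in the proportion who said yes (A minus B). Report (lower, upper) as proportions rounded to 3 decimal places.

(-0.493, -0.349)

p̂₁ = 139/450 = 0.3089 and p̂₂ = 100/137 = 0.7299.
SE₁ = √(p̂₁(1−p̂₁)/n₁) = √(0.3089·0.6911/450) = 0.02178; SE₂ = √(0.7299·0.2701/137) = 0.03793.
Independent samples: SE of the difference = √(SE₁² + SE₂²) = √(0.0004743684 + 0.0014386849) = 0.04374.
z* for 90% confidence is 1.645, so the margin of error is 1.645 × 0.04374 = 0.07195.
Point estimate p̂₁ − p̂₂ = 0.3089 − 0.7299 = -0.4210.
-0.4210 ± 0.07195 → (-0.493, -0.349).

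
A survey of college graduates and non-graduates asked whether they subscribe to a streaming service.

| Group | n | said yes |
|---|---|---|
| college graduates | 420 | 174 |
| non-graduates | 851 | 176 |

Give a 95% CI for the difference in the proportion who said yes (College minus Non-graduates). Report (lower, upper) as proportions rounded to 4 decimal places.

(0.1531, 0.2619)

p̂₁ = 174/420 = 0.4143 and p̂₂ = 176/851 = 0.2068.
SE₁ = √(p̂₁(1−p̂₁)/n₁) = √(0.4143·0.5857/420) = 0.02404; SE₂ = √(0.2068·0.7932/851) = 0.01388.
Independent samples: SE of the difference = √(SE₁² + SE₂²) = √(0.0005779216 + 0.0001926544) = 0.02776.
z* for 95% confidence is 1.960, so the margin of error is 1.960 × 0.02776 = 0.05441.
Point estimate p̂₁ − p̂₂ = 0.4143 − 0.2068 = 0.2075.
0.2075 ± 0.05441 → (0.1531, 0.2619).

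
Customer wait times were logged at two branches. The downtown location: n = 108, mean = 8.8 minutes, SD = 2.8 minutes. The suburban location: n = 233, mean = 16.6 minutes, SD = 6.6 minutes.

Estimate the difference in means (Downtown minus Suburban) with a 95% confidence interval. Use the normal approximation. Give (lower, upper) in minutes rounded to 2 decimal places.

Standard errors of each mean: 2.8/√108 = 0.2694 and 6.6/√233 = 0.4324.
SE(x̄₁ − x̄₂) = √(0.2694² + 0.4324²) = 0.5095 for independent samples with unequal variances.
With z* = 1.960, the margin is 1.960 × 0.5095 = 0.9986.
x̄₁ − x̄₂ = 8.8 − 16.6 = -7.8000; the interval is -7.8000 ± 0.9986 = (-8.80, -6.80).

(-8.80, -6.80)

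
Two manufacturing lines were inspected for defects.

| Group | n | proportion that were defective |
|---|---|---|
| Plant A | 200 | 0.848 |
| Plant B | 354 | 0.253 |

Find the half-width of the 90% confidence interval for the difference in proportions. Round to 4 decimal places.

0.0565

Each SE is √(p̂(1−p̂)/n): √(0.8480·0.1520/200) = 0.02539 and √(0.2530·0.7470/354) = 0.02311.
SE(p̂₁ − p̂₂) = √(SE₁² + SE₂²) = √(0.0006446521 + 0.0005340721) = 0.03433, since the two samples are independent.
At 90% confidence z* = 1.645; margin = 1.645 × 0.03433 = 0.05647.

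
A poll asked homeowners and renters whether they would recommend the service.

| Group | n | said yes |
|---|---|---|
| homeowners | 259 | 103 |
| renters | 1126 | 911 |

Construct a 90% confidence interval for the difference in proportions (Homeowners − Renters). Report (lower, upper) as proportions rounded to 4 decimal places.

Sample proportions: 103/259 = 0.3977, 911/1126 = 0.8091.
Each SE is √(p̂(1−p̂)/n): √(0.3977·0.6023/259) = 0.03041 and √(0.8091·0.1909/1126) = 0.01171.
SE(p̂₁ − p̂₂) = √(SE₁² + SE₂²) = √(0.0009247681 + 0.0001371241) = 0.03259, since the two samples are independent.
At 90% confidence z* = 1.645; margin = 1.645 × 0.03259 = 0.05361.
The difference is 0.3977 − 0.8091 = -0.4114, so the interval is -0.4114 ± 0.05361 = (-0.4650, -0.3578).

(-0.4650, -0.3578)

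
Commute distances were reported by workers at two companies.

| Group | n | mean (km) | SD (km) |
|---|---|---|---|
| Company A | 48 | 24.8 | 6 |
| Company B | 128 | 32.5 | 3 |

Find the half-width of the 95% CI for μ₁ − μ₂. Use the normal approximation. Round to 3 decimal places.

Standard errors of each mean: 6/√48 = 0.8660 and 3/√128 = 0.2652.
SE(x̄₁ − x̄₂) = √(0.8660² + 0.2652²) = 0.9057 for independent samples with unequal variances.
With z* = 1.960, the margin is 1.960 × 0.9057 = 1.7752.

1.775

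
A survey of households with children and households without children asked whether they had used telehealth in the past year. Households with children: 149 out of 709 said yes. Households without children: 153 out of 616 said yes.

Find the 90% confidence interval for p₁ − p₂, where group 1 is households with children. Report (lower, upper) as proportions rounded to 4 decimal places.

(-0.0763, -0.0001)

First, p̂₁ = 149/709 = 0.2102; p̂₂ = 153/616 = 0.2484.
The two standard errors are √(0.2102×0.7898/709) = 0.01530 and √(0.2484×0.7516/616) = 0.01741.
Because the samples are independent, SE_diff = √(0.01530² + 0.01741²) = 0.02318.
Using z* = 1.645 for 90%, ME = 1.645 × 0.02318 = 0.03813.
p̂₁ − p̂₂ = -0.0382; interval -0.0382 ± 0.03813 gives (-0.0763, -0.0001).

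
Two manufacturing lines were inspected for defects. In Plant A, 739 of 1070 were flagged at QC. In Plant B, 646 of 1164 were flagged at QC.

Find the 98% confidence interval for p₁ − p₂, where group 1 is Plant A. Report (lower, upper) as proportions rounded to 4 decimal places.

First, p̂₁ = 739/1070 = 0.6907; p̂₂ = 646/1164 = 0.5550.
The two standard errors are √(0.6907×0.3093/1070) = 0.01413 and √(0.5550×0.4450/1164) = 0.01457.
Because the samples are independent, SE_diff = √(0.01413² + 0.01457²) = 0.02030.
Using z* = 2.326 for 98%, ME = 2.326 × 0.02030 = 0.04722.
p̂₁ − p̂₂ = 0.1357; interval 0.1357 ± 0.04722 gives (0.0885, 0.1829).

(0.0885, 0.1829)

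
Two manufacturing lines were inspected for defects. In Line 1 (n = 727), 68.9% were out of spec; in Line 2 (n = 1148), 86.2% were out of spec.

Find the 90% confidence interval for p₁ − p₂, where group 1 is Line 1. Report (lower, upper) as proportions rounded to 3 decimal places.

(-0.206, -0.140)

Each SE is √(p̂(1−p̂)/n): √(0.6890·0.3110/727) = 0.01717 and √(0.8620·0.1380/1148) = 0.01018.
SE(p̂₁ − p̂₂) = √(SE₁² + SE₂²) = √(0.0002948089 + 0.0001036324) = 0.01996, since the two samples are independent.
At 90% confidence z* = 1.645; margin = 1.645 × 0.01996 = 0.03283.
The difference is 0.6890 − 0.8620 = -0.1730, so the interval is -0.1730 ± 0.03283 = (-0.206, -0.140).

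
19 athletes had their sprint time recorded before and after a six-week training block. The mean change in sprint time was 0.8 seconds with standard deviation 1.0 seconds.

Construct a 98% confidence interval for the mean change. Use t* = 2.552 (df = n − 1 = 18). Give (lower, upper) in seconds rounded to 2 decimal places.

(0.21, 1.39)

This is a matched-pairs design, so SE = s_d/√n = 1.0/√19 = 0.2294.
Margin = 2.552 × 0.2294 = 0.5854; the interval is 0.8 ± 0.5854 = (0.21, 1.39).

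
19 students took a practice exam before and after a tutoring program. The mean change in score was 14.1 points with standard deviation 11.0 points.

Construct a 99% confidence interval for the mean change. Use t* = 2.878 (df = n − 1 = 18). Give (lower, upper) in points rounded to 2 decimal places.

(6.84, 21.36)

This is a matched-pairs design, so SE = s_d/√n = 11.0/√19 = 2.5236.
Margin = 2.878 × 2.5236 = 7.2629; the interval is 14.1 ± 7.2629 = (6.84, 21.36).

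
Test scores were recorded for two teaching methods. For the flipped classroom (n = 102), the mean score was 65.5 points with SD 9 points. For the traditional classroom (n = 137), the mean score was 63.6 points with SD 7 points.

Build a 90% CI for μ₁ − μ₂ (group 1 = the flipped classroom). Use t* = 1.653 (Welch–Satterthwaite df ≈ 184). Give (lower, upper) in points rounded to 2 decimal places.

SE₁ = s₁/√n₁ = 9/√102 = 0.8911; SE₂ = 7/√137 = 0.5981.
Independent samples, unequal variances: SE_diff = √(SE₁² + SE₂²) = √(0.79405921 + 0.35772361) = 1.0732.
t* = 1.653, so margin of error = 1.653 × 1.0732 = 1.7740.
Difference in means = 65.5 − 63.6 = 1.9000.
1.9000 ± 1.7740 → (0.13, 3.67).

(0.13, 3.67)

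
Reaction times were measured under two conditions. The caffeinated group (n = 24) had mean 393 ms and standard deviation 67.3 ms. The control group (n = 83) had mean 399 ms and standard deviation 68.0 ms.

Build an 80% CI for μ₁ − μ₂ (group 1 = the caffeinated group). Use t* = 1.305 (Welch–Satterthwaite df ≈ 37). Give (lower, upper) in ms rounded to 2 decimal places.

(-26.40, 14.40)

Per-group SEs: s₁/√n₁ = 67.3/√24 = 13.7376, s₂/√n₂ = 68.0/√83 = 7.4640.
Unpooled SE of the difference: √(188.72165376 + 55.711296) = 15.6344.
Margin of error = t* · SE = 1.305 × 15.6344 = 20.4029.
x̄₁ − x̄₂ = 393 − 399 = -6.0000.
CI: -6.0000 ± 20.4029 = (-26.40, 14.40).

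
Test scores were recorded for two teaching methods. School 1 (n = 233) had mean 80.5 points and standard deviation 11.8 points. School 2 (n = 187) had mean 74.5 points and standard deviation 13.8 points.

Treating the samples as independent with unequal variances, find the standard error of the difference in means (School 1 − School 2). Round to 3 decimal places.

Per-group SEs: s₁/√n₁ = 11.8/√233 = 0.7730, s₂/√n₂ = 13.8/√187 = 1.0092.
Unpooled SE of the difference: √(0.597529 + 1.01848464) = 1.2712.

1.271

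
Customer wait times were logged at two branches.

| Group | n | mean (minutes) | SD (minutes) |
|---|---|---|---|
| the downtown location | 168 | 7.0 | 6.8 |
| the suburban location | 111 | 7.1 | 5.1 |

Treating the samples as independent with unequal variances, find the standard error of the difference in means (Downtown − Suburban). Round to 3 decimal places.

0.714

Per-group SEs: s₁/√n₁ = 6.8/√168 = 0.5246, s₂/√n₂ = 5.1/√111 = 0.4841.
Unpooled SE of the difference: √(0.27520516 + 0.23435281) = 0.7138.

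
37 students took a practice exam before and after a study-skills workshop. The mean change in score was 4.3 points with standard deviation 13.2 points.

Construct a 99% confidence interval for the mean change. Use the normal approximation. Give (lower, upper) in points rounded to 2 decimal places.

Paired design: SE = s_d/√n = 13.2/√37 = 2.1701.
z* = 2.576; margin of error = 2.576 × 2.1701 = 5.5902.
4.3 ± 5.5902 → (-1.29, 9.89).

(-1.29, 9.89)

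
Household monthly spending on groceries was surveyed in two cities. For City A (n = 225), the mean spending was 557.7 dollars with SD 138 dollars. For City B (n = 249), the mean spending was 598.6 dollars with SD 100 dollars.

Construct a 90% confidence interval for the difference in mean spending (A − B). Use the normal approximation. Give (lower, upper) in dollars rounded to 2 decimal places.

(-59.28, -22.52)

Per-group SEs: s₁/√n₁ = 138/√225 = 9.2000, s₂/√n₂ = 100/√249 = 6.3372.
Unpooled SE of the difference: √(84.64 + 40.16010384) = 11.1714.
Margin of error = z* · SE = 1.645 × 11.1714 = 18.3770.
x̄₁ − x̄₂ = 557.7 − 598.6 = -40.9000.
CI: -40.9000 ± 18.3770 = (-59.28, -22.52).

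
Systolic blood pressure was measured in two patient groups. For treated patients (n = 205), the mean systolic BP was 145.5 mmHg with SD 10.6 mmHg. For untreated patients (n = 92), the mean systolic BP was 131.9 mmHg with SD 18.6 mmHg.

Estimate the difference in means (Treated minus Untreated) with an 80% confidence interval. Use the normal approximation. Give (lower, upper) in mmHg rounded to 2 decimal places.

(10.94, 16.26)

SE₁ = s₁/√n₁ = 10.6/√205 = 0.7403; SE₂ = 18.6/√92 = 1.9392.
Independent samples, unequal variances: SE_diff = √(SE₁² + SE₂²) = √(0.54804409 + 3.76049664) = 2.0757.
z* = 1.282, so margin of error = 1.282 × 2.0757 = 2.6610.
Difference in means = 145.5 − 131.9 = 13.6000.
13.6000 ± 2.6610 → (10.94, 16.26).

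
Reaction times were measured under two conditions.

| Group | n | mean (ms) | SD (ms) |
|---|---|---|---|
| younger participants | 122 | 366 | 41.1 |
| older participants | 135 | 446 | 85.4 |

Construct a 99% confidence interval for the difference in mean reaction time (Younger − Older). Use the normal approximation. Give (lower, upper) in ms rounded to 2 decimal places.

Per-group SEs: s₁/√n₁ = 41.1/√122 = 3.7210, s₂/√n₂ = 85.4/√135 = 7.3501.
Unpooled SE of the difference: √(13.845841 + 54.02397001) = 8.2383.
Margin of error = z* · SE = 2.576 × 8.2383 = 21.2219.
x̄₁ − x̄₂ = 366 − 446 = -80.0000.
CI: -80.0000 ± 21.2219 = (-101.22, -58.78).

(-101.22, -58.78)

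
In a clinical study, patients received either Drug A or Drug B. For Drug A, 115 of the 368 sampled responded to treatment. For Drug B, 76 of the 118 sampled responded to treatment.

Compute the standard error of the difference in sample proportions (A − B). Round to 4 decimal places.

0.0503

Sample proportions: 115/368 = 0.3125, 76/118 = 0.6441.
Each SE is √(p̂(1−p̂)/n): √(0.3125·0.6875/368) = 0.02416 and √(0.6441·0.3559/118) = 0.04408.
SE(p̂₁ − p̂₂) = √(SE₁² + SE₂²) = √(0.0005837056 + 0.0019430464) = 0.05027, since the two samples are independent.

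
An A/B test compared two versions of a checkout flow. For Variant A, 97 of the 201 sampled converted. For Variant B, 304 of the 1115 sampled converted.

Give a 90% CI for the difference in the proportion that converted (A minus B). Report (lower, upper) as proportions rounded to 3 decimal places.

(0.148, 0.272)

Sample proportions: 97/201 = 0.4826, 304/1115 = 0.2726.
Each SE is √(p̂(1−p̂)/n): √(0.4826·0.5174/201) = 0.03525 and √(0.2726·0.7274/1115) = 0.01334.
SE(p̂₁ − p̂₂) = √(SE₁² + SE₂²) = √(0.0012425625 + 0.0001779556) = 0.03769, since the two samples are independent.
At 90% confidence z* = 1.645; margin = 1.645 × 0.03769 = 0.06200.
The difference is 0.4826 − 0.2726 = 0.2100, so the interval is 0.2100 ± 0.06200 = (0.148, 0.272).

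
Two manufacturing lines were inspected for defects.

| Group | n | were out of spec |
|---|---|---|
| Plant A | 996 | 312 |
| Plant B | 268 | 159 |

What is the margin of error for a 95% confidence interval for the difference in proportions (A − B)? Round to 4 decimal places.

p̂₁ = 312/996 = 0.3133 and p̂₂ = 159/268 = 0.5933.
SE₁ = √(p̂₁(1−p̂₁)/n₁) = √(0.3133·0.6867/996) = 0.01470; SE₂ = √(0.5933·0.4067/268) = 0.03001.
Independent samples: SE of the difference = √(SE₁² + SE₂²) = √(0.00021609 + 0.0009006001) = 0.03342.
z* for 95% confidence is 1.960, so the margin of error is 1.960 × 0.03342 = 0.06550.

0.0655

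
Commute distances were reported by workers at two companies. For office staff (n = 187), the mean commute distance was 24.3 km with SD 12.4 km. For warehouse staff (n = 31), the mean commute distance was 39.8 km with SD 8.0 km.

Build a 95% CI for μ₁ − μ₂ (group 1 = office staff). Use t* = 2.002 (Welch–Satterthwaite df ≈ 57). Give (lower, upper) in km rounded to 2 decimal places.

Standard errors of each mean: 12.4/√187 = 0.9068 and 8.0/√31 = 1.4368.
SE(x̄₁ − x̄₂) = √(0.9068² + 1.4368²) = 1.6990 for independent samples with unequal variances.
With t* = 2.002, the margin is 2.002 × 1.6990 = 3.4014.
x̄₁ − x̄₂ = 24.3 − 39.8 = -15.5000; the interval is -15.5000 ± 3.4014 = (-18.90, -12.10).

(-18.90, -12.10)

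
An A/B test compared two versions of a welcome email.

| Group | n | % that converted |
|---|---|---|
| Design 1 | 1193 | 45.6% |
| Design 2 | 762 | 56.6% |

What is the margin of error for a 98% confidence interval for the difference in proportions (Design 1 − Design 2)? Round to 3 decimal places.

SE₁ = √(p̂₁(1−p̂₁)/n₁) = √(0.4560·0.5440/1193) = 0.01442; SE₂ = √(0.5660·0.4340/762) = 0.01795.
Independent samples: SE of the difference = √(SE₁² + SE₂²) = √(0.0002079364 + 0.0003222025) = 0.02302.
z* for 98% confidence is 2.326, so the margin of error is 2.326 × 0.02302 = 0.05354.

0.054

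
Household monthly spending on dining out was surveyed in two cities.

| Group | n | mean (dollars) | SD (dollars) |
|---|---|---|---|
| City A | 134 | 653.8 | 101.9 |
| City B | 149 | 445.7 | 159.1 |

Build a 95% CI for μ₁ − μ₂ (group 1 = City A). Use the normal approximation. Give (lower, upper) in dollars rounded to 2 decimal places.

Standard errors of each mean: 101.9/√134 = 8.8028 and 159.1/√149 = 13.0340.
SE(x̄₁ − x̄₂) = √(8.8028² + 13.0340²) = 15.7281 for independent samples with unequal variances.
With z* = 1.960, the margin is 1.960 × 15.7281 = 30.8271.
x̄₁ − x̄₂ = 653.8 − 445.7 = 208.1000; the interval is 208.1000 ± 30.8271 = (177.27, 238.93).

(177.27, 238.93)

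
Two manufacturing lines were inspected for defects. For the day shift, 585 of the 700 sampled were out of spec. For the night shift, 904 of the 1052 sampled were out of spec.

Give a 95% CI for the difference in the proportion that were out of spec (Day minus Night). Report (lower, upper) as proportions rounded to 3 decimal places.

(-0.058, 0.011)

First, p̂₁ = 585/700 = 0.8357; p̂₂ = 904/1052 = 0.8593.
The two standard errors are √(0.8357×0.1643/700) = 0.01401 and √(0.8593×0.1407/1052) = 0.01072.
Because the samples are independent, SE_diff = √(0.01401² + 0.01072²) = 0.01764.
Using z* = 1.960 for 95%, ME = 1.960 × 0.01764 = 0.03457.
p̂₁ − p̂₂ = -0.0236; interval -0.0236 ± 0.03457 gives (-0.058, 0.011).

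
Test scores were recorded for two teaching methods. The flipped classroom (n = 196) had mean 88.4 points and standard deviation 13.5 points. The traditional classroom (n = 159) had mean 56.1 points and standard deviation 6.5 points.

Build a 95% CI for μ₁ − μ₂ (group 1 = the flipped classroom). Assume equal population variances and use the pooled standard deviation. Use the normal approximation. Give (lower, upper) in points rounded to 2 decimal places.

(30.01, 34.59)

Pooled variance s_p² = [195·13.5² + 158·6.5²] / (196+159−2) = 119.5871, so s_p = 10.9356.
SE_diff = s_p·√(1/n₁ + 1/n₂) = 10.9356·√(1/196 + 1/159) = 1.1672.
z* = 1.960; margin = 1.960 × 1.1672 = 2.2877.
Difference = 88.4 − 56.1 = 32.3000.
32.3000 ± 2.2877 → (30.01, 34.59).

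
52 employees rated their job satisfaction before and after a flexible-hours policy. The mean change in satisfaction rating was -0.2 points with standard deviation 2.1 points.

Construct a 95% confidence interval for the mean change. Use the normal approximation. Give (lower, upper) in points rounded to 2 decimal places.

This is a matched-pairs design, so SE = s_d/√n = 2.1/√52 = 0.2912.
Margin = 1.960 × 0.2912 = 0.5708; the interval is -0.2 ± 0.5708 = (-0.77, 0.37).

(-0.77, 0.37)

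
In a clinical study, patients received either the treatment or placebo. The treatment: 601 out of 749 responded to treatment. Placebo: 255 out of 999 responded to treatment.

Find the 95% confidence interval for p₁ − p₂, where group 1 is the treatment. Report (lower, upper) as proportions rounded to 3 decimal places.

(0.508, 0.586)

First, p̂₁ = 601/749 = 0.8024; p̂₂ = 255/999 = 0.2553.
The two standard errors are √(0.8024×0.1976/749) = 0.01455 and √(0.2553×0.7447/999) = 0.01380.
Because the samples are independent, SE_diff = √(0.01455² + 0.01380²) = 0.02005.
Using z* = 1.960 for 95%, ME = 1.960 × 0.02005 = 0.03930.
p̂₁ − p̂₂ = 0.5471; interval 0.5471 ± 0.03930 gives (0.508, 0.586).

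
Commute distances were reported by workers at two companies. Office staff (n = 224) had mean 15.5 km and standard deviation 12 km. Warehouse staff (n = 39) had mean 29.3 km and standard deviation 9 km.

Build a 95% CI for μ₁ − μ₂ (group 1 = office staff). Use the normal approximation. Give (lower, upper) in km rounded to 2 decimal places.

Standard errors of each mean: 12/√224 = 0.8018 and 9/√39 = 1.4412.
SE(x̄₁ − x̄₂) = √(0.8018² + 1.4412²) = 1.6492 for independent samples with unequal variances.
With z* = 1.960, the margin is 1.960 × 1.6492 = 3.2324.
x̄₁ − x̄₂ = 15.5 − 29.3 = -13.8000; the interval is -13.8000 ± 3.2324 = (-17.03, -10.57).

(-17.03, -10.57)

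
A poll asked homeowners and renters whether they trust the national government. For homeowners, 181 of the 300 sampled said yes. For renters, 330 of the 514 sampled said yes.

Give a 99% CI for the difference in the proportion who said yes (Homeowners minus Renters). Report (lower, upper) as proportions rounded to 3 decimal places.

(-0.130, 0.052)

p̂₁ = 181/300 = 0.6033 and p̂₂ = 330/514 = 0.6420.
SE₁ = √(p̂₁(1−p̂₁)/n₁) = √(0.6033·0.3967/300) = 0.02824; SE₂ = √(0.6420·0.3580/514) = 0.02115.
Independent samples: SE of the difference = √(SE₁² + SE₂²) = √(0.0007974976 + 0.0004473225) = 0.03528.
z* for 99% confidence is 2.576, so the margin of error is 2.576 × 0.03528 = 0.09088.
Point estimate p̂₁ − p̂₂ = 0.6033 − 0.6420 = -0.0387.
-0.0387 ± 0.09088 → (-0.130, 0.052).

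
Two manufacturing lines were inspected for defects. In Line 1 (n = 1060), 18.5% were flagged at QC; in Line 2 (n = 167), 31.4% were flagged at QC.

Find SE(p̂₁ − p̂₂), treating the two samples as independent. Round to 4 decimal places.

0.0378

The two standard errors are √(0.1850×0.8150/1060) = 0.01193 and √(0.3140×0.6860/167) = 0.03591.
Because the samples are independent, SE_diff = √(0.01193² + 0.03591²) = 0.03784.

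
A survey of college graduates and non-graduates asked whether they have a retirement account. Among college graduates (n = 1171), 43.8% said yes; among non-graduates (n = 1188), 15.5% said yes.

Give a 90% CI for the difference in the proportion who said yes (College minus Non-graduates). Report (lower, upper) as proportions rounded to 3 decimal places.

The two standard errors are √(0.4380×0.5620/1171) = 0.01450 and √(0.1550×0.8450/1188) = 0.01050.
Because the samples are independent, SE_diff = √(0.01450² + 0.01050²) = 0.01790.
Using z* = 1.645 for 90%, ME = 1.645 × 0.01790 = 0.02945.
p̂₁ − p̂₂ = 0.2830; interval 0.2830 ± 0.02945 gives (0.254, 0.312).

(0.254, 0.312)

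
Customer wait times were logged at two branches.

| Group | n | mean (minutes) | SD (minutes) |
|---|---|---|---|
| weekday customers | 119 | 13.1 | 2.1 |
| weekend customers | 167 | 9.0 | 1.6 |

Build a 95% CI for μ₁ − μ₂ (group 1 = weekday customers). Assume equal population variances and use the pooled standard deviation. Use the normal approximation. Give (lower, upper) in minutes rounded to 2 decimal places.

s_p = √[((n₁−1)s₁² + (n₂−1)s₂²)/(n₁+n₂−2)] = √[(118·2.1² + 166·1.6²)/284] = 1.8245.
SE = 1.8245·√(1/119 + 1/167) = 0.2189.
With z* = 1.960, margin = 1.960 × 0.2189 = 0.4290.
x̄₁ − x̄₂ = 13.1 − 9.0 = 4.1000; interval 4.1000 ± 0.4290 = (3.67, 4.53).

(3.67, 4.53)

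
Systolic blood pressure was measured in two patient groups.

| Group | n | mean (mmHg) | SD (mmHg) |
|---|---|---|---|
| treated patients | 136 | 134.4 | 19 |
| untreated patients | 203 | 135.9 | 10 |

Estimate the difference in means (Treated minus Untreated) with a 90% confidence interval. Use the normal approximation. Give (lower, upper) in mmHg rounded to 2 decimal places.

(-4.42, 1.42)

Standard errors of each mean: 19/√136 = 1.6292 and 10/√203 = 0.7019.
SE(x̄₁ − x̄₂) = √(1.6292² + 0.7019²) = 1.7740 for independent samples with unequal variances.
With z* = 1.645, the margin is 1.645 × 1.7740 = 2.9182.
x̄₁ − x̄₂ = 134.4 − 135.9 = -1.5000; the interval is -1.5000 ± 2.9182 = (-4.42, 1.42).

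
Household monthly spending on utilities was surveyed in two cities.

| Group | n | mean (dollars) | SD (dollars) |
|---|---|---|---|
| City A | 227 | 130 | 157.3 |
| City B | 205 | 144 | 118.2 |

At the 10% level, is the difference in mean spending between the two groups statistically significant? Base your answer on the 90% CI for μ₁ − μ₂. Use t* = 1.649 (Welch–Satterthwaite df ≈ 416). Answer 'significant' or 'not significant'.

not significant

SE₁ = s₁/√n₁ = 157.3/√227 = 10.4404; SE₂ = 118.2/√205 = 8.2554.
Independent samples, unequal variances: SE_diff = √(SE₁² + SE₂²) = √(109.00195216 + 68.15162916) = 13.3099.
t* = 1.649, so margin of error = 1.649 × 13.3099 = 21.9480.
Difference in means = 130 − 144 = -14.0000.
-14.0000 ± 21.9480 → (-35.9480, 7.9480).
The interval (-35.9480, 7.9480) contains 0, so the difference is not significant.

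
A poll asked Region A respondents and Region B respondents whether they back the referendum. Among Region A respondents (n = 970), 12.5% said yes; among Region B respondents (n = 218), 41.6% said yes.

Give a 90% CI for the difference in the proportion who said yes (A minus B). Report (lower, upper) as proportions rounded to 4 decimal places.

SE₁ = √(p̂₁(1−p̂₁)/n₁) = √(0.1250·0.8750/970) = 0.01062; SE₂ = √(0.4160·0.5840/218) = 0.03338.
Independent samples: SE of the difference = √(SE₁² + SE₂²) = √(0.0001127844 + 0.0011142244) = 0.03503.
z* for 90% confidence is 1.645, so the margin of error is 1.645 × 0.03503 = 0.05762.
Point estimate p̂₁ − p̂₂ = 0.1250 − 0.4160 = -0.2910.
-0.2910 ± 0.05762 → (-0.3486, -0.2334).

(-0.3486, -0.2334)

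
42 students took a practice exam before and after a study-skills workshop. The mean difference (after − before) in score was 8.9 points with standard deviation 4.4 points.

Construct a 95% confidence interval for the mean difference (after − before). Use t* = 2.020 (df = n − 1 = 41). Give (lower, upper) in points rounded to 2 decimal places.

(7.53, 10.27)

Paired design: SE = s_d/√n = 4.4/√42 = 0.6789.
t* = 2.020; margin of error = 2.020 × 0.6789 = 1.3714.
8.9 ± 1.3714 → (7.53, 10.27).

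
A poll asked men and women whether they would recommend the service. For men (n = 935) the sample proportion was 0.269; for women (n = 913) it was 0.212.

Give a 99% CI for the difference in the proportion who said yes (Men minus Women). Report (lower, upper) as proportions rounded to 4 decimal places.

(0.0059, 0.1081)

The two standard errors are √(0.2690×0.7310/935) = 0.01450 and √(0.2120×0.7880/913) = 0.01353.
Because the samples are independent, SE_diff = √(0.01450² + 0.01353²) = 0.01983.
Using z* = 2.576 for 99%, ME = 2.576 × 0.01983 = 0.05108.
p̂₁ − p̂₂ = 0.0570; interval 0.0570 ± 0.05108 gives (0.0059, 0.1081).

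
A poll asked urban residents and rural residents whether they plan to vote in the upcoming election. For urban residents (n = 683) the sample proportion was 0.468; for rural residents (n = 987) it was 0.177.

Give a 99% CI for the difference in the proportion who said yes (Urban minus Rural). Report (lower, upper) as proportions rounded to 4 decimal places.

(0.2327, 0.3493)

Each SE is √(p̂(1−p̂)/n): √(0.4680·0.5320/683) = 0.01909 and √(0.1770·0.8230/987) = 0.01215.
SE(p̂₁ − p̂₂) = √(SE₁² + SE₂²) = √(0.0003644281 + 0.0001476225) = 0.02263, since the two samples are independent.
At 99% confidence z* = 2.576; margin = 2.576 × 0.02263 = 0.05829.
The difference is 0.4680 − 0.1770 = 0.2910, so the interval is 0.2910 ± 0.05829 = (0.2327, 0.3493).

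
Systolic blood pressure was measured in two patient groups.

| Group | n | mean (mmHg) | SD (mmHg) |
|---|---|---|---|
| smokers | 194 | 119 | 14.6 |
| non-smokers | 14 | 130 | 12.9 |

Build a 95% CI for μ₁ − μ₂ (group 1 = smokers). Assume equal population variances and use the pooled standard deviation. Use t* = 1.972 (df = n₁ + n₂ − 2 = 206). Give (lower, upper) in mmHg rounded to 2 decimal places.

(-18.91, -3.09)

s_p = √[((n₁−1)s₁² + (n₂−1)s₂²)/(n₁+n₂−2)] = √[(193·14.6² + 13·12.9²)/206] = 14.4986.
SE = 14.4986·√(1/194 + 1/14) = 4.0123.
With t* = 1.972, margin = 1.972 × 4.0123 = 7.9123.
x̄₁ − x̄₂ = 119 − 130 = -11.0000; interval -11.0000 ± 7.9123 = (-18.91, -3.09).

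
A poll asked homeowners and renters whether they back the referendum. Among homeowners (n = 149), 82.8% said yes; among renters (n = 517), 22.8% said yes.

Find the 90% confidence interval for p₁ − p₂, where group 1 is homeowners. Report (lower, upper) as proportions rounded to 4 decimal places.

SE₁ = √(p̂₁(1−p̂₁)/n₁) = √(0.8280·0.1720/149) = 0.03092; SE₂ = √(0.2280·0.7720/517) = 0.01845.
Independent samples: SE of the difference = √(SE₁² + SE₂²) = √(0.0009560464 + 0.0003404025) = 0.03601.
z* for 90% confidence is 1.645, so the margin of error is 1.645 × 0.03601 = 0.05924.
Point estimate p̂₁ − p̂₂ = 0.8280 − 0.2280 = 0.6000.
0.6000 ± 0.05924 → (0.5408, 0.6592).

(0.5408, 0.6592)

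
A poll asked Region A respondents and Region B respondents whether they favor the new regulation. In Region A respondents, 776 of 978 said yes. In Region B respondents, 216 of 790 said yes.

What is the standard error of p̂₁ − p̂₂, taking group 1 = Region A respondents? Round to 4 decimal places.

0.0205

First, p̂₁ = 776/978 = 0.7935; p̂₂ = 216/790 = 0.2734.
The two standard errors are √(0.7935×0.2065/978) = 0.01294 and √(0.2734×0.7266/790) = 0.01586.
Because the samples are independent, SE_diff = √(0.01294² + 0.01586²) = 0.02047.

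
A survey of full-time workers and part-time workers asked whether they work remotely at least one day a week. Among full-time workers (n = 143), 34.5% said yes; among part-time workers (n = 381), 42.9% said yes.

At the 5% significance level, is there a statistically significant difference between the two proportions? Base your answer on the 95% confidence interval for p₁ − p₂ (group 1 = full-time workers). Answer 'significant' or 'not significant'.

not significant

SE₁ = √(p̂₁(1−p̂₁)/n₁) = √(0.3450·0.6550/143) = 0.03975; SE₂ = √(0.4290·0.5710/381) = 0.02536.
Independent samples: SE of the difference = √(SE₁² + SE₂²) = √(0.0015800625 + 0.0006431296) = 0.04715.
z* for 95% confidence is 1.960, so the margin of error is 1.960 × 0.04715 = 0.09241.
Point estimate p̂₁ − p̂₂ = 0.3450 − 0.4290 = -0.0840.
-0.0840 ± 0.09241 → (-0.17641, 0.00841).
The interval (-0.17641, 0.00841) contains 0, so the difference is not significant.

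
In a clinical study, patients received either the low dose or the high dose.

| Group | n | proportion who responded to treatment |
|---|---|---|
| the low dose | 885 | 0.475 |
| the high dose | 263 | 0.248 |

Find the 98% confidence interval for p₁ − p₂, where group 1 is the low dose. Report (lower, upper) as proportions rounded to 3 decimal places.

(0.154, 0.300)

SE₁ = √(p̂₁(1−p̂₁)/n₁) = √(0.4750·0.5250/885) = 0.01679; SE₂ = √(0.2480·0.7520/263) = 0.02663.
Independent samples: SE of the difference = √(SE₁² + SE₂²) = √(0.0002819041 + 0.0007091569) = 0.03148.
z* for 98% confidence is 2.326, so the margin of error is 2.326 × 0.03148 = 0.07322.
Point estimate p̂₁ − p̂₂ = 0.4750 − 0.2480 = 0.2270.
0.2270 ± 0.07322 → (0.154, 0.300).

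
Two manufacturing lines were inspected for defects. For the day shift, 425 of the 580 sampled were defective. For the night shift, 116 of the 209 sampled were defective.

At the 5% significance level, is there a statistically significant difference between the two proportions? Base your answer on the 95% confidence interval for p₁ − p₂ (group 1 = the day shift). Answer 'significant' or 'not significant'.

First, p̂₁ = 425/580 = 0.7328; p̂₂ = 116/209 = 0.5550.
The two standard errors are √(0.7328×0.2672/580) = 0.01837 and √(0.5550×0.4450/209) = 0.03438.
Because the samples are independent, SE_diff = √(0.01837² + 0.03438²) = 0.03898.
Using z* = 1.960 for 95%, ME = 1.960 × 0.03898 = 0.07640.
p̂₁ − p̂₂ = 0.1778; interval 0.1778 ± 0.07640 gives (0.10140, 0.25420).
The interval (0.10140, 0.25420) does not contain 0, so the difference is significant.

significant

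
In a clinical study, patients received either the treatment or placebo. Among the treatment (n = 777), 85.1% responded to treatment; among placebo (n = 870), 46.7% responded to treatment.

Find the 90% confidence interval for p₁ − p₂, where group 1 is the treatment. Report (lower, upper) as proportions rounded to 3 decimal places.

(0.349, 0.419)

The two standard errors are √(0.8510×0.1490/777) = 0.01277 and √(0.4670×0.5330/870) = 0.01691.
Because the samples are independent, SE_diff = √(0.01277² + 0.01691²) = 0.02119.
Using z* = 1.645 for 90%, ME = 1.645 × 0.02119 = 0.03486.
p̂₁ − p̂₂ = 0.3840; interval 0.3840 ± 0.03486 gives (0.349, 0.419).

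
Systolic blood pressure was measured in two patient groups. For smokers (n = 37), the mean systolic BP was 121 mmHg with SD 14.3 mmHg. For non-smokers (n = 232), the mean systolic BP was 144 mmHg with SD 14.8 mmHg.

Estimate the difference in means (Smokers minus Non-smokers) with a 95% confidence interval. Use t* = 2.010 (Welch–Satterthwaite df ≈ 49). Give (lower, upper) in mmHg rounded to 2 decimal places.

SE₁ = s₁/√n₁ = 14.3/√37 = 2.3509; SE₂ = 14.8/√232 = 0.9717.
Independent samples, unequal variances: SE_diff = √(SE₁² + SE₂²) = √(5.52673081 + 0.94420089) = 2.5438.
t* = 2.010, so margin of error = 2.010 × 2.5438 = 5.1130.
Difference in means = 121 − 144 = -23.0000.
-23.0000 ± 5.1130 → (-28.11, -17.89).

(-28.11, -17.89)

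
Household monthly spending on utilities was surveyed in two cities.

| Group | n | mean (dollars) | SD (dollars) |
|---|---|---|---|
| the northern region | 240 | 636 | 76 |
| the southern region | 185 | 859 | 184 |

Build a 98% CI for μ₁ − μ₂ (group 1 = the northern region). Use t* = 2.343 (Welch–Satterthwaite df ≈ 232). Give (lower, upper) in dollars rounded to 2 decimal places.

(-256.72, -189.28)

SE₁ = s₁/√n₁ = 76/√240 = 4.9058; SE₂ = 184/√185 = 13.5279.
Independent samples, unequal variances: SE_diff = √(SE₁² + SE₂²) = √(24.06687364 + 183.00407841) = 14.3900.
t* = 2.343, so margin of error = 2.343 × 14.3900 = 33.7158.
Difference in means = 636 − 859 = -223.0000.
-223.0000 ± 33.7158 → (-256.72, -189.28).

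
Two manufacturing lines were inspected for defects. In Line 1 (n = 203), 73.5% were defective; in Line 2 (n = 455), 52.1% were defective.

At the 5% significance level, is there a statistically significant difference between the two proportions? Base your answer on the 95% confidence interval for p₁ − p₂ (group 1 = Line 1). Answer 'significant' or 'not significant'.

Each SE is √(p̂(1−p̂)/n): √(0.7350·0.2650/203) = 0.03098 and √(0.5210·0.4790/455) = 0.02342.
SE(p̂₁ − p̂₂) = √(SE₁² + SE₂²) = √(0.0009597604 + 0.0005484964) = 0.03884, since the two samples are independent.
At 95% confidence z* = 1.960; margin = 1.960 × 0.03884 = 0.07613.
The difference is 0.7350 − 0.5210 = 0.2140, so the interval is 0.2140 ± 0.07613 = (0.13787, 0.29013).
The interval (0.13787, 0.29013) does not contain 0, so the difference is significant.

significant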